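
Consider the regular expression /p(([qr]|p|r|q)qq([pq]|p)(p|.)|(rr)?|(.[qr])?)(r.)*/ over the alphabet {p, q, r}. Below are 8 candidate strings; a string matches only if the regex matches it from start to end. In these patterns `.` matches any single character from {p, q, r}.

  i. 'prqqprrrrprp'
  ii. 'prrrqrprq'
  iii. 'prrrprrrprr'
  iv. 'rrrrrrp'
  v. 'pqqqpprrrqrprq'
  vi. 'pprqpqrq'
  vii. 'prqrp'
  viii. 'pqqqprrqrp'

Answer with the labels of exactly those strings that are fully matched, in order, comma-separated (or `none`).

i → match
ii → match
iii → match
iv → no match — must start with 'p'
v → match
vi → no match
vii → match
viii → match

i, ii, iii, v, vii, viii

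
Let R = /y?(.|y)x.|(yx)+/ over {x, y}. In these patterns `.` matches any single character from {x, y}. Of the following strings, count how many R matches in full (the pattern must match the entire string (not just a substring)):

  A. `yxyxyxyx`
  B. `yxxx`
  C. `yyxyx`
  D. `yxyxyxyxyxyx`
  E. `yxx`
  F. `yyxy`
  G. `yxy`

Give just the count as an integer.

A → match
B → match
C → no match
D → match
E → match
F → match
G → match
Total matched: 6

6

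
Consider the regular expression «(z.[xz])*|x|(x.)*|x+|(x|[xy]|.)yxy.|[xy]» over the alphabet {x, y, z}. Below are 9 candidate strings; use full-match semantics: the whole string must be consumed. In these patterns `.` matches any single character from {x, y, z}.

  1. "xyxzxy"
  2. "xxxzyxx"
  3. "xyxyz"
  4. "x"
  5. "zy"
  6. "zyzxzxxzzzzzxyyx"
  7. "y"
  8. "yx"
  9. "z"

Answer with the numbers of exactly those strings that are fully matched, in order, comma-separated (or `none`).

1 → match
2 → no match
3 → match
4 → match
5 → no match
6 → no match
7 → match
8 → no match
9 → no match

1, 3, 4, 7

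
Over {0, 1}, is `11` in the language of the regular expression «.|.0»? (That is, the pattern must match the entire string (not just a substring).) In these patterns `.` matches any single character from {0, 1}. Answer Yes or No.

No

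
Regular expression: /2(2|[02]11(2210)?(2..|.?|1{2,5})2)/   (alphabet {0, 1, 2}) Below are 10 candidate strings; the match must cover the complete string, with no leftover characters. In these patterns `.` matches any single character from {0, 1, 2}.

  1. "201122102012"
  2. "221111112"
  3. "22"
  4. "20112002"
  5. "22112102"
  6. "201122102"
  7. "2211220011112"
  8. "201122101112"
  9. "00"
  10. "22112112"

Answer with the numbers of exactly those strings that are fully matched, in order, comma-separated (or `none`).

1, 2, 3, 4, 5, 6, 8, 10

1 → match
2 → match
3 → match
4 → match
5 → match
6 → match
7 → no match
8 → match
9 → no match — must start with "2"
10 → match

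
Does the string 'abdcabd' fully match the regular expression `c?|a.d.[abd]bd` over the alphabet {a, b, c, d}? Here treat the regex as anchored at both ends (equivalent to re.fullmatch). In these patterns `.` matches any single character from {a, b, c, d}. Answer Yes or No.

Yes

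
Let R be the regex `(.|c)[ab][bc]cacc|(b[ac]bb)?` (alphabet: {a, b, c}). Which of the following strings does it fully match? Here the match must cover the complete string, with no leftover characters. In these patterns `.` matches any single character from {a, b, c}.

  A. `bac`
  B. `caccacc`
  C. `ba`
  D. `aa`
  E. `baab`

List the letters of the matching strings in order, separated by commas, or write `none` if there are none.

A. `bac` → no match
B. `caccacc` → match
C. `ba` → no match
D. `aa` → no match
E. `baab` → no match

B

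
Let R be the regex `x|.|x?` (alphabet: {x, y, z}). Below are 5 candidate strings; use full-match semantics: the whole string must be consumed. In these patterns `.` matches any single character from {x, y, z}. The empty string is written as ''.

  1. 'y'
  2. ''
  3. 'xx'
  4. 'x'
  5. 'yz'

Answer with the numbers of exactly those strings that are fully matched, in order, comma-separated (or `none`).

1 → match
2 → match
3 → no match
4 → match
5 → no match

1, 2, 4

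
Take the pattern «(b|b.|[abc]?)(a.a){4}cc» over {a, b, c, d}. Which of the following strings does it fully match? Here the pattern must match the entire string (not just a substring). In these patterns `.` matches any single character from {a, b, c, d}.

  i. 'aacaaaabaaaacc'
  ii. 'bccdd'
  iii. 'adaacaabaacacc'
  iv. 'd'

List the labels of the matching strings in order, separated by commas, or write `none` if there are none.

i → no match
ii → no match — must end with 'acc'
iii → match
iv → no match — must end with 'acc'

iii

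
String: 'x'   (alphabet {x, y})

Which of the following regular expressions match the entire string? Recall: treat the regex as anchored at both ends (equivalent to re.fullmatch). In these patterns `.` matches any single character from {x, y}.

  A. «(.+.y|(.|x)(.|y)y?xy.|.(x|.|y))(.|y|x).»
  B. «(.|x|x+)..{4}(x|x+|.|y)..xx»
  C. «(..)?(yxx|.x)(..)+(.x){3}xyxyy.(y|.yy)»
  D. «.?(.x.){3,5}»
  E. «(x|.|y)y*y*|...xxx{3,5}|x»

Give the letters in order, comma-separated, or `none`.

E

A → no match
B → no match — must end with 'xx'
C → no match
D → no match
E → match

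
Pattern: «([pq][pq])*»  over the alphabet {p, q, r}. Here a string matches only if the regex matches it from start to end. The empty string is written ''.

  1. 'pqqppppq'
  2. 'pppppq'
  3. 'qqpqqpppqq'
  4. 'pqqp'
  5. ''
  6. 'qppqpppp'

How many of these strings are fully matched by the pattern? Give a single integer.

6

1 → match
2 → match
3 → match
4 → match
5 → match
6 → match
Total matched: 6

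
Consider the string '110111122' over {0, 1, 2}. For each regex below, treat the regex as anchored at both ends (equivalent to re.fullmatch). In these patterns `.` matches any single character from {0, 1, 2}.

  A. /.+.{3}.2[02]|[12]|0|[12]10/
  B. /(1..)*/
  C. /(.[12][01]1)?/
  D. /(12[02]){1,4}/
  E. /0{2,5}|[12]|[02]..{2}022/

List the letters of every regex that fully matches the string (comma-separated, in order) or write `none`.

A → match
B → match
C → no match
D → no match — must start with '12'
E → no match

A, B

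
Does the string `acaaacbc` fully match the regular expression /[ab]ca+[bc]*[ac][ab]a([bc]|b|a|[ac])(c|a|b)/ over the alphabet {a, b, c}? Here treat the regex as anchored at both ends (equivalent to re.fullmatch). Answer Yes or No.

No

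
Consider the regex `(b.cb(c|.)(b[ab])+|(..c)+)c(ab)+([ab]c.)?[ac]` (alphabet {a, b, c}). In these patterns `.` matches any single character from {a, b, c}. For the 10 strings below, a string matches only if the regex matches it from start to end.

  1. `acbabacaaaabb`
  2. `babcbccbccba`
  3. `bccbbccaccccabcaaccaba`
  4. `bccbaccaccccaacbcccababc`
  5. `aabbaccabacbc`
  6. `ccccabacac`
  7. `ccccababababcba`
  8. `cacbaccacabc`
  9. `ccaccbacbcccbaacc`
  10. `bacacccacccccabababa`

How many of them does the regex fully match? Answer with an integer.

4

1 → no match
2 → no match
3 → match
4 → match
5 → no match
6 → match
7 → no match
8 → no match
9 → no match
10 → match
Total matched: 4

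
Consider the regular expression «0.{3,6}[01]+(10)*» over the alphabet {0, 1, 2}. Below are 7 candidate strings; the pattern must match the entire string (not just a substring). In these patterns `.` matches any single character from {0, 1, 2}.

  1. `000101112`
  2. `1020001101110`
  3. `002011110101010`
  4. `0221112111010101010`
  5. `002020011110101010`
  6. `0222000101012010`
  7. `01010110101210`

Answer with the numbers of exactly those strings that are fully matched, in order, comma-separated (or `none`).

3, 4, 5

1. `000101112` → no match
2 → no match — must start with `0`
3 → match
4 → match
5 → match
6 → no match
7 → no match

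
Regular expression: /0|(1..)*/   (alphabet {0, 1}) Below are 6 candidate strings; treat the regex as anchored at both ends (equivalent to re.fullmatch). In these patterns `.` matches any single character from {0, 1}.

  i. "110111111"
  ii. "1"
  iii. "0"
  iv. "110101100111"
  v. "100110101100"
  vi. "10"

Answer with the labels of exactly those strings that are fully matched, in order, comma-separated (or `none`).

i, iii, iv, v

i. "110111111" → match
ii. "1" → no match
iii. "0" → match
iv. "110101100111" → match
v. "100110101100" → match
vi. "10" → no match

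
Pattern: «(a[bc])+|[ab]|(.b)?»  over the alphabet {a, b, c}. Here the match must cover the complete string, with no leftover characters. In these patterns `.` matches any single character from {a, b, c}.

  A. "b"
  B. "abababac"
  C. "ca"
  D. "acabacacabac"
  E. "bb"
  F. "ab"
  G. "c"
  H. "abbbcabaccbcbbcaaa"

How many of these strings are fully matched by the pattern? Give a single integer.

5

A → match
B → match
C → no match
D → match
E → match
F → match
G → no match
H → no match
Total matched: 5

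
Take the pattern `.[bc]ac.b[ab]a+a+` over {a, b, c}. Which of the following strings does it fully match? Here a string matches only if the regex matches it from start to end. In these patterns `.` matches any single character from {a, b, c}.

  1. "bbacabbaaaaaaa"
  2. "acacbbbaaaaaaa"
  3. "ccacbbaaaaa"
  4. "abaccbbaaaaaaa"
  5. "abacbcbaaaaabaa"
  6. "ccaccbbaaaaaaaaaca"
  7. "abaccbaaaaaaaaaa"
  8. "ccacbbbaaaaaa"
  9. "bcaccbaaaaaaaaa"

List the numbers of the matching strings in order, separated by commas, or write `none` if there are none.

1 → match
2 → match
3 → match
4 → match
5 → no match
6 → no match
7 → match
8 → match
9 → match

1, 2, 3, 4, 7, 8, 9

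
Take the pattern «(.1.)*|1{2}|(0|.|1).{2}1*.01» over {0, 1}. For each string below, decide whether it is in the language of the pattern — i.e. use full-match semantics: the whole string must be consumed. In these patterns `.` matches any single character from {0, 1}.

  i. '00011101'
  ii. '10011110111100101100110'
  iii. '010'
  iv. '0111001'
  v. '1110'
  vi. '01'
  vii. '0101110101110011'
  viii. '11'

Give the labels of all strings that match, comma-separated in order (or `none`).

i, iii, iv, viii

i → match
ii → no match
iii → match
iv → match
v → no match
vi → no match
vii → no match
viii → match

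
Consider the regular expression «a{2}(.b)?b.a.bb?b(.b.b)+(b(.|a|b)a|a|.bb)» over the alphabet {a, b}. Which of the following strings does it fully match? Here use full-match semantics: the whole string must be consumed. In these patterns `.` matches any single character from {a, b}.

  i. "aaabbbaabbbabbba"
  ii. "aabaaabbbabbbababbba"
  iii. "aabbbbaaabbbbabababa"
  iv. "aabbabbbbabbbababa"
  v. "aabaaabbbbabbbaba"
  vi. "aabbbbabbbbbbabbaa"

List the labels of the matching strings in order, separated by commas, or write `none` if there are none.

i → match
ii → match
iii → no match
iv → match
v → match
vi → match

i, ii, iv, v, vi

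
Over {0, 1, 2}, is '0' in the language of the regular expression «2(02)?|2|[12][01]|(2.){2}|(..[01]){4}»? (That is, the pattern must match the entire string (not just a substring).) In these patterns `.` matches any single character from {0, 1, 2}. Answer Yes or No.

No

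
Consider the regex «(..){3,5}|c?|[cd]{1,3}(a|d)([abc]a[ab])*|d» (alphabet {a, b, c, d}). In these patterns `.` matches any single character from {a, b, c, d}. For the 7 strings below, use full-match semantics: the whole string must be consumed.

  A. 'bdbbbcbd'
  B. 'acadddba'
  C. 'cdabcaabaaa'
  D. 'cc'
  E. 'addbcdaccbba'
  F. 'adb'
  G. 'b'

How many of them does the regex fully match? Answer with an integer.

2

A → match
B → match
C → no match
D → no match
E → no match
F → no match
G → no match
Total matched: 2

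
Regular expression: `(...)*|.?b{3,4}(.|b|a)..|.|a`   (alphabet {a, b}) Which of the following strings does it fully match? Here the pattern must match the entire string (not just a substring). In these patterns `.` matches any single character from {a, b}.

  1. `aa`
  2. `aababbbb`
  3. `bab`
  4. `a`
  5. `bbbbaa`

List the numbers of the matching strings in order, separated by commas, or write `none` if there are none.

1 → no match
2 → no match
3 → match
4 → match
5 → match

3, 4, 5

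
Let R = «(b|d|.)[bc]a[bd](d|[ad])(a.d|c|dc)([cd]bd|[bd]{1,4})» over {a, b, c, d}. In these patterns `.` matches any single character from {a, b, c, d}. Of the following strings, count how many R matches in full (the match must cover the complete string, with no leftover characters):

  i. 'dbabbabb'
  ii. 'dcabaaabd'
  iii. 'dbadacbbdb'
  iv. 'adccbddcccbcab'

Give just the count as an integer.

1

i → no match
ii → no match
iii → match
iv → no match
Total matched: 1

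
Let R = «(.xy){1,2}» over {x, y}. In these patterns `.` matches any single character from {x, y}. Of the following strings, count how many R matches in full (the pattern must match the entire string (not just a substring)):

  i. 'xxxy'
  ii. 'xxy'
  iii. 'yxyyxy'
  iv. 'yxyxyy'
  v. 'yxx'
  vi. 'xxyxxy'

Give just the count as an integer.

3

i → no match
ii → match
iii → match
iv → no match — must end with 'xy'
v → no match — must end with 'xy'
vi → match
Total matched: 3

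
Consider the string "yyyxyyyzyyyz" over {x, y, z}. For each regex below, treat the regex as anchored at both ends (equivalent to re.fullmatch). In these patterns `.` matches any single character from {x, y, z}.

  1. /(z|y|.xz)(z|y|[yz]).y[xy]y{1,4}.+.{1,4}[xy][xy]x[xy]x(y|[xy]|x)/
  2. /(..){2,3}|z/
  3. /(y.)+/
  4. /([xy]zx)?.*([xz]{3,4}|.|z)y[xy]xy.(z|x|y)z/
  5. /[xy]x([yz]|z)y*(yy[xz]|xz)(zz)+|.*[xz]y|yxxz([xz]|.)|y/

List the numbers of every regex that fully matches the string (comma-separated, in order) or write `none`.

1 → no match
2 → no match
3 → match
4 → no match
5 → no match

3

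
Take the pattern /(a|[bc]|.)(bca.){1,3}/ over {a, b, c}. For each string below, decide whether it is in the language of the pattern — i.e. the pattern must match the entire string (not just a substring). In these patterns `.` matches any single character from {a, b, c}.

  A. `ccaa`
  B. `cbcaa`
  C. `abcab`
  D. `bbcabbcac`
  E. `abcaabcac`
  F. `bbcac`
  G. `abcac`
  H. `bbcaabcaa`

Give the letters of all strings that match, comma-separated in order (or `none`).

B, C, D, E, F, G, H

A. `ccaa` → no match
B. `cbcaa` → match
C. `abcab` → match
D. `bbcabbcac` → match
E. `abcaabcac` → match
F. `bbcac` → match
G. `abcac` → match
H. `bbcaabcaa` → match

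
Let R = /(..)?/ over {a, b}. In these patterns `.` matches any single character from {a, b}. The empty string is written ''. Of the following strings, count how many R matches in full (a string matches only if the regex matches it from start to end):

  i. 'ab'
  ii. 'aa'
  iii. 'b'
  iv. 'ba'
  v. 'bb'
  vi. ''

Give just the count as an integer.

5

i → match
ii → match
iii → no match
iv → match
v → match
vi → match
Total matched: 5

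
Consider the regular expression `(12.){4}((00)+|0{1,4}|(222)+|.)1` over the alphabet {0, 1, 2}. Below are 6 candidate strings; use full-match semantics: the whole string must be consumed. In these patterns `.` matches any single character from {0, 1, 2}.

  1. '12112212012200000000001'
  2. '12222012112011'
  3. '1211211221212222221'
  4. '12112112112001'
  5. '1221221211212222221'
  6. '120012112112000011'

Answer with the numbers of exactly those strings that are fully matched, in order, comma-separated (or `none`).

1 → match
2 → no match
3 → match
4 → match
5 → match
6 → no match

1, 3, 4, 5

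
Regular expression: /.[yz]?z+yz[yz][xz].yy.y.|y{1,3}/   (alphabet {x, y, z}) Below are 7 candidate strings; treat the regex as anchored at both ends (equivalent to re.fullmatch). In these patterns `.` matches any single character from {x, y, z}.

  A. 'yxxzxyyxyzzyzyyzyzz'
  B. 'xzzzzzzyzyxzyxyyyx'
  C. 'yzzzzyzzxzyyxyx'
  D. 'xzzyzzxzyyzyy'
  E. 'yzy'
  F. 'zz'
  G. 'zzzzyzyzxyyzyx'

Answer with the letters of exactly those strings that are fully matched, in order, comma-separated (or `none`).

C, D, G

A → no match
B → no match
C → match
D → match
E → no match
F → no match
G → match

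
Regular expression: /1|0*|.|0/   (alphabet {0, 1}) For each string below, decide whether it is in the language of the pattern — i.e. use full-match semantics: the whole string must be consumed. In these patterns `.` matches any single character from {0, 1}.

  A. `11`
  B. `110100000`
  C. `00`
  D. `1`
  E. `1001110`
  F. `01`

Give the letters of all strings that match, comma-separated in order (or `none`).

A → no match
B → no match
C → match
D → match
E → no match
F → no match

C, D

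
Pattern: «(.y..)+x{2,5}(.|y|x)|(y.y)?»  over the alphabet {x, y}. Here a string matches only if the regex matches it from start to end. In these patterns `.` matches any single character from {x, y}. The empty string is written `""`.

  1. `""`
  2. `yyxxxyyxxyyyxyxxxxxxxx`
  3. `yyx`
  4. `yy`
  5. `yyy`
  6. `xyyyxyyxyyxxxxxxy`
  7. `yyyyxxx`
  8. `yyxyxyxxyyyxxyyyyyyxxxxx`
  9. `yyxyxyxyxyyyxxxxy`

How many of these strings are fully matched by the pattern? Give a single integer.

1. `""` → match
2 → match
3. `yyx` → no match
4. `yy` → no match
5. `yyy` → match
6 → match
7. `yyyyxxx` → match
8 → match
9 → match
Total matched: 7

7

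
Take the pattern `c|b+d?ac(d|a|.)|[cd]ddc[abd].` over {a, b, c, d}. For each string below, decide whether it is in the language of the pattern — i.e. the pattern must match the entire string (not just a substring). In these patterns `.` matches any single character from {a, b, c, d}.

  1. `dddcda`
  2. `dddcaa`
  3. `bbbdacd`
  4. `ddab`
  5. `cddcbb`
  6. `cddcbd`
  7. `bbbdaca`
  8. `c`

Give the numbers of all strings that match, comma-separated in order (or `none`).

1 → match
2 → match
3 → match
4 → no match
5 → match
6 → match
7 → match
8 → match

1, 2, 3, 5, 6, 7, 8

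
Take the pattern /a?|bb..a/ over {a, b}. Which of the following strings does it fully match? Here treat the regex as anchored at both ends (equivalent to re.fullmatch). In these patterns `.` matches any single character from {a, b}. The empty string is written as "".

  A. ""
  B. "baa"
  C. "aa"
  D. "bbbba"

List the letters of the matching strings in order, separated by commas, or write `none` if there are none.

A, D

A → match
B → no match
C → no match
D → match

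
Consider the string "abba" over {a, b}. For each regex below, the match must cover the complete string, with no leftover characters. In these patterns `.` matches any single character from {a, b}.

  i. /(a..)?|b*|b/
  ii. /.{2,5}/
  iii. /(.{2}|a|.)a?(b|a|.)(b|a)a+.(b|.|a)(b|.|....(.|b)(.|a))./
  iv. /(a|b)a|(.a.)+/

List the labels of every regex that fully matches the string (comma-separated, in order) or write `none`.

ii

i → no match
ii → match
iii → no match
iv → no match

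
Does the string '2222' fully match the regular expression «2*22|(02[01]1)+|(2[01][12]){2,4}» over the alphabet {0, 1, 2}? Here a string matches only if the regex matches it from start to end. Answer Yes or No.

Yes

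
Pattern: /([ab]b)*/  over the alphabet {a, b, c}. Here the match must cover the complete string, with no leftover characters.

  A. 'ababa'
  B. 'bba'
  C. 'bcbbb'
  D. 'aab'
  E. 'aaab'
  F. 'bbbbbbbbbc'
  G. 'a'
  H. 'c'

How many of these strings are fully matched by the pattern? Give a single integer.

A → no match
B → no match
C → no match
D → no match
E → no match
F → no match
G → no match
H → no match
Total matched: 0

0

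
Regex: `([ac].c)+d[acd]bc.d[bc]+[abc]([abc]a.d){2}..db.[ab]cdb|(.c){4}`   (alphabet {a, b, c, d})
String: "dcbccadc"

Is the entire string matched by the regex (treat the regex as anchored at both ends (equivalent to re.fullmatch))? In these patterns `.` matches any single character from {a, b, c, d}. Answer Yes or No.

No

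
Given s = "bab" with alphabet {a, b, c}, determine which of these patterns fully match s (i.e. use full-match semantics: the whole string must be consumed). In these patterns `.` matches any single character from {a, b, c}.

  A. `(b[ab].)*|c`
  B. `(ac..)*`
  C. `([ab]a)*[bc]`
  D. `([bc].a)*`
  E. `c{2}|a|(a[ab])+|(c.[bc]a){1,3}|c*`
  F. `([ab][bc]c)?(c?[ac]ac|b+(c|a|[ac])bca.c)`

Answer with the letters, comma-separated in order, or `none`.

A → match
B → no match
C → match
D → no match
E → no match
F → no match

A, C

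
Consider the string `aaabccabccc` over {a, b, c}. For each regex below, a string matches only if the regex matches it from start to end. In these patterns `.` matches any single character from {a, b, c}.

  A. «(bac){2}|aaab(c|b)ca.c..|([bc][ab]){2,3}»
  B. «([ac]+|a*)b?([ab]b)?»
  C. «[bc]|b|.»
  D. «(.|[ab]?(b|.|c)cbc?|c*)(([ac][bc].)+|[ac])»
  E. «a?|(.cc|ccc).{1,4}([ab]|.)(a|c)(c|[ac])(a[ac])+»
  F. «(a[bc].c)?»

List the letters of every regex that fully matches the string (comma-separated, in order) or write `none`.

A

A → match
B → no match
C → no match
D → no match
E → no match
F → no match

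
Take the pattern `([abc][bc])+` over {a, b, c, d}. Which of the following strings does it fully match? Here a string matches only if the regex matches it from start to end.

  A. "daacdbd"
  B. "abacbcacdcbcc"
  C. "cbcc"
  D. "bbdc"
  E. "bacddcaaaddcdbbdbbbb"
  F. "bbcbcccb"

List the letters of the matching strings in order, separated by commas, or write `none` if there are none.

A → no match
B → no match
C → match
D → no match
E → no match
F → match

C, F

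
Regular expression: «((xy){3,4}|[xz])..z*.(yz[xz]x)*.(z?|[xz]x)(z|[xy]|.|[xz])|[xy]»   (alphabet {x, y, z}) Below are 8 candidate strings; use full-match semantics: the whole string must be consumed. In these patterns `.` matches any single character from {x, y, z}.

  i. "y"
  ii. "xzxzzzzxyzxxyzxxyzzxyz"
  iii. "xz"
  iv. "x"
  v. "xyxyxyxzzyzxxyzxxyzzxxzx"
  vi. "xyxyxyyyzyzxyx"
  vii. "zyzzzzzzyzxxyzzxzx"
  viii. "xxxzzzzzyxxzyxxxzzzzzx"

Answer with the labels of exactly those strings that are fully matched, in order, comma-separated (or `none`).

i, ii, iv, v, vii

i → match
ii → match
iii → no match
iv → match
v → match
vi → no match
vii → match
viii → no match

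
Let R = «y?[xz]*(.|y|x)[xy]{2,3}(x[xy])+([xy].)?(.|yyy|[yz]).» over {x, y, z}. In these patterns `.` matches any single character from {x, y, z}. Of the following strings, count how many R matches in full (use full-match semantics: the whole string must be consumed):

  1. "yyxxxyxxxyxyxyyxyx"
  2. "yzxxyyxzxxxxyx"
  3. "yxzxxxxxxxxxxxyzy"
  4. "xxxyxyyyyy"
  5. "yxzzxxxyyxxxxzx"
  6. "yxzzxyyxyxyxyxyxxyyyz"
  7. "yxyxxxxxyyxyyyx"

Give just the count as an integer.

1 → match
2 → no match
3 → match
4 → match
5 → match
6 → match
7 → match
Total matched: 6

6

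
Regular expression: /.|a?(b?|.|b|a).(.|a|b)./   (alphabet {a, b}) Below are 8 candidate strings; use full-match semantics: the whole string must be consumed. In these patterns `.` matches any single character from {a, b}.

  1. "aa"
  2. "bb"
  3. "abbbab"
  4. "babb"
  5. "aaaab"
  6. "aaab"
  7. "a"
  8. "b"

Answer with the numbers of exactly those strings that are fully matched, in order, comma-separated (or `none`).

4, 5, 6, 7, 8

1 → no match
2 → no match
3 → no match
4 → match
5 → match
6 → match
7 → match
8 → match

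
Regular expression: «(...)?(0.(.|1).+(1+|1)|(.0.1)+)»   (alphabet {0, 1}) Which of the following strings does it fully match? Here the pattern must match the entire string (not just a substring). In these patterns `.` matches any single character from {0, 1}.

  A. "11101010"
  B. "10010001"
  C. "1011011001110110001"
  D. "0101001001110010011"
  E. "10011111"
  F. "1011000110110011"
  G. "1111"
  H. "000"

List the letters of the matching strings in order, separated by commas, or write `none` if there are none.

B, C, D, F

A → no match — must end with "1"
B → match
C → match
D → match
E → no match
F → match
G → no match
H → no match — must end with "1"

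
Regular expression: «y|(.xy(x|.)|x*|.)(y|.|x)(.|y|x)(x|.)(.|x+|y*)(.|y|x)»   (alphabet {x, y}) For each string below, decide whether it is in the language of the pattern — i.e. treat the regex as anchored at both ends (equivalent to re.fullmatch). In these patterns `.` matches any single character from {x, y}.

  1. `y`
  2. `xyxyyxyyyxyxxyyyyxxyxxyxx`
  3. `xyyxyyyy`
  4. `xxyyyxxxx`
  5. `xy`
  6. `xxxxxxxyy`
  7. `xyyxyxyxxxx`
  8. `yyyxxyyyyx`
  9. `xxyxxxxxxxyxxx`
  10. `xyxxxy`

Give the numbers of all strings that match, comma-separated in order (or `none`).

1. `y` → match
2 → no match
3. `xyyxyyyy` → match
4. `xxyyyxxxx` → match
5. `xy` → no match
6. `xxxxxxxyy` → match
7. `xyyxyxyxxxx` → no match
8. `yyyxxyyyyx` → no match
9 → no match
10. `xyxxxy` → match

1, 3, 4, 6, 10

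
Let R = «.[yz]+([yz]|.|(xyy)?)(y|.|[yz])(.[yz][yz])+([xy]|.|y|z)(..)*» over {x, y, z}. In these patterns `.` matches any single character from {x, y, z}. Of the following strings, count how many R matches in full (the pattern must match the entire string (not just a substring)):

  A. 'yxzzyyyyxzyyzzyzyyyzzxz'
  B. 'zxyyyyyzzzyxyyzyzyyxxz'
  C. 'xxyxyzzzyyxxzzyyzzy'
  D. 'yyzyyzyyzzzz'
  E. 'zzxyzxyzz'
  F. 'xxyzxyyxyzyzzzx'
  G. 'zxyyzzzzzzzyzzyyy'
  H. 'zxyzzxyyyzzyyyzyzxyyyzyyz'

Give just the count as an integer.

1

A → no match
B → no match
C → no match
D → match
E → no match
F → no match
G → no match
H → no match
Total matched: 1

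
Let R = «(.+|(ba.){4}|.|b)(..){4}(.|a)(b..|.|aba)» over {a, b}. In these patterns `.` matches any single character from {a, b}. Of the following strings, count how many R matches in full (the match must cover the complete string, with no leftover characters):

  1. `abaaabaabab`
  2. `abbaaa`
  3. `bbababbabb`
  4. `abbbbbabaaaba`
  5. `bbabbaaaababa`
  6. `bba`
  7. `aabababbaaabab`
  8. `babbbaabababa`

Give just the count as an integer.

5

1 → match
2 → no match
3 → no match
4 → match
5 → match
6 → no match
7 → match
8 → match
Total matched: 5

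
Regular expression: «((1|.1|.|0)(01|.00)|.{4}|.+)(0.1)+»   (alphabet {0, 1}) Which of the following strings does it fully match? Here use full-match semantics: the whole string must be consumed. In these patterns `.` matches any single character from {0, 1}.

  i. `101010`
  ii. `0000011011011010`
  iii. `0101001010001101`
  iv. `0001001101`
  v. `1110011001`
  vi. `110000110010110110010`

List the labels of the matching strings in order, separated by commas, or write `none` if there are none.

i. `101010` → no match — must end with `1`
ii → no match — must end with `1`
iii → no match
iv. `0001001101` → no match
v. `1110011001` → match
vi → no match — must end with `1`

v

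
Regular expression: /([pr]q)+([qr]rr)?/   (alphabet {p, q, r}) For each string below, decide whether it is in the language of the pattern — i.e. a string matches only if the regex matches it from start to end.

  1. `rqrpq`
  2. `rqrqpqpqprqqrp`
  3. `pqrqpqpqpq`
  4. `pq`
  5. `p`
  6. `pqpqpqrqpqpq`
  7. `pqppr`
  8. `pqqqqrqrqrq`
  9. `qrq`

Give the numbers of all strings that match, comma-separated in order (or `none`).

3, 4, 6

1. `rqrpq` → no match
2 → no match
3. `pqrqpqpqpq` → match
4. `pq` → match
5. `p` → no match
6. `pqpqpqrqpqpq` → match
7. `pqppr` → no match
8. `pqqqqrqrqrq` → no match
9. `qrq` → no match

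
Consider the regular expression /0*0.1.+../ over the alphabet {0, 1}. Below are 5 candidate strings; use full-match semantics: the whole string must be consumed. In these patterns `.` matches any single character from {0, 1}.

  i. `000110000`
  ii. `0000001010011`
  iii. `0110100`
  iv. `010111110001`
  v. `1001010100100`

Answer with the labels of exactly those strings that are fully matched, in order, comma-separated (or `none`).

i → match
ii → match
iii → match
iv → no match
v → no match

i, ii, iii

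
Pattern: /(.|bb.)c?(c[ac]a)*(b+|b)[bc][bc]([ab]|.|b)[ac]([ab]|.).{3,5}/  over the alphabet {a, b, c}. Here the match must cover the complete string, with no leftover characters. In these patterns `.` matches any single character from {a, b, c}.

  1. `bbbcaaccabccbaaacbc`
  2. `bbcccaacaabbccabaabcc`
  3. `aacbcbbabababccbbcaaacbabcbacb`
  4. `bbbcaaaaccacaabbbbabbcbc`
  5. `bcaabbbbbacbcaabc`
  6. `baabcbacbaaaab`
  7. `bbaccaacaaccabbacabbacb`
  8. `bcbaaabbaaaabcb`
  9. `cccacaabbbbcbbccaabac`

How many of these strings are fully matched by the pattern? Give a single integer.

1 → match
2 → match
3 → no match
4 → no match
5 → match
6 → no match
7 → no match
8 → no match
9 → match
Total matched: 4

4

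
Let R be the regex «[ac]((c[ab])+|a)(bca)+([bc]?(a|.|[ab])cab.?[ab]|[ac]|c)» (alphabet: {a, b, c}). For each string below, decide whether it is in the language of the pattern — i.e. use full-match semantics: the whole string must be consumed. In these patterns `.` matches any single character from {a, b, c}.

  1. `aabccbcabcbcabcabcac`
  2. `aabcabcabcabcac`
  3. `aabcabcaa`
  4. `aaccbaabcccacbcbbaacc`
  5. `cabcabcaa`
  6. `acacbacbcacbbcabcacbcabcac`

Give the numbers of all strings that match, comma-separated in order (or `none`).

2, 3, 5

1 → no match
2 → match
3 → match
4 → no match
5 → match
6 → no match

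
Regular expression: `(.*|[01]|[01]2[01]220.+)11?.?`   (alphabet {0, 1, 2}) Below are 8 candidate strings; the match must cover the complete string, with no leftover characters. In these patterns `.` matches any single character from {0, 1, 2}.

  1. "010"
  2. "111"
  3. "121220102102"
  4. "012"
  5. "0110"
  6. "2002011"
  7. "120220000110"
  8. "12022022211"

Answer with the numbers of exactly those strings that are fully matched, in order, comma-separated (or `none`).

1 → match
2 → match
3 → no match
4 → match
5 → match
6 → match
7 → match
8 → match

1, 2, 4, 5, 6, 7, 8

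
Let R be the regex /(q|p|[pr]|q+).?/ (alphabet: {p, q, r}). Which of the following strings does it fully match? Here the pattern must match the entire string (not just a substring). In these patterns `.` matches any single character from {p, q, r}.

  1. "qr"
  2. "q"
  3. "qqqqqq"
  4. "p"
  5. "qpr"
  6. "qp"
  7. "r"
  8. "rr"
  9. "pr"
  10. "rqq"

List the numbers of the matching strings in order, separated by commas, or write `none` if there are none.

1 → match
2 → match
3 → match
4 → match
5 → no match
6 → match
7 → match
8 → match
9 → match
10 → no match

1, 2, 3, 4, 6, 7, 8, 9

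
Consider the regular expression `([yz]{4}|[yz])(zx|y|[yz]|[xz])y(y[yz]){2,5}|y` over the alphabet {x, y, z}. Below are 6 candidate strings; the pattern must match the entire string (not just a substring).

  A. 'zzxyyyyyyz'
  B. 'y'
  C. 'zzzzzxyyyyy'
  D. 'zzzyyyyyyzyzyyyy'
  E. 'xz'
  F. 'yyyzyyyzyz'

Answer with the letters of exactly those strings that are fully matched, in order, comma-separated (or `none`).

A, B, C, D, F

A. 'zzxyyyyyyz' → match
B. 'y' → match
C. 'zzzzzxyyyyy' → match
D → match
E. 'xz' → no match
F. 'yyyzyyyzyz' → match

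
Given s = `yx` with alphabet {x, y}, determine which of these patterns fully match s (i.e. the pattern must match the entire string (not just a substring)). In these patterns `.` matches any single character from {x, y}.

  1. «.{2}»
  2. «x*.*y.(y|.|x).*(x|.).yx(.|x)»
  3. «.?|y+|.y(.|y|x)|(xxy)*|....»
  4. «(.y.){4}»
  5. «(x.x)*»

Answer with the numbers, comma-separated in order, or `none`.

1 → match
2 → no match
3 → no match
4 → no match
5 → no match

1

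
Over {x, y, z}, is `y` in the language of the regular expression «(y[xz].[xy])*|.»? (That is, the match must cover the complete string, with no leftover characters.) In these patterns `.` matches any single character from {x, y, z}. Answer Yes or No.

Yes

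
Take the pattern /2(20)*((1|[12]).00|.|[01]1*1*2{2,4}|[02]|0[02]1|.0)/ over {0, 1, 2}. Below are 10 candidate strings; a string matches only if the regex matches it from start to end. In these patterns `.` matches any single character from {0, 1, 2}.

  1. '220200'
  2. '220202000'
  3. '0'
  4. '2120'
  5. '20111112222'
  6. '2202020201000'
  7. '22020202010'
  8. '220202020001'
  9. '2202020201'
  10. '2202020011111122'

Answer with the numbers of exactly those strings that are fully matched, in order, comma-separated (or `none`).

1 → match
2 → match
3 → no match — must start with '2'
4 → no match
5 → match
6 → match
7 → match
8 → match
9 → match
10 → match

1, 2, 5, 6, 7, 8, 9, 10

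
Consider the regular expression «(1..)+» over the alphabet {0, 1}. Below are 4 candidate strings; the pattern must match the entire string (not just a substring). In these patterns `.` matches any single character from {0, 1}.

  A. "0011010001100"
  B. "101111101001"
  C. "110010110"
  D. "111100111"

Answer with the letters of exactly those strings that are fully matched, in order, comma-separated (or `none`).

A → no match — must start with "1"
B. "101111101001" → no match
C. "110010110" → no match
D. "111100111" → match

D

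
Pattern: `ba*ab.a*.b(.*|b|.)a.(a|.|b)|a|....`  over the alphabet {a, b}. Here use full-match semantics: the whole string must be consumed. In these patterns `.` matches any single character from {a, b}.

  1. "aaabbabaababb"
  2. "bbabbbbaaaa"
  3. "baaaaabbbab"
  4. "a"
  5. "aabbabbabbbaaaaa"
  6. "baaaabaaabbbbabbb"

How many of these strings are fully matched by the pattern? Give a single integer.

1

1 → no match
2. "bbabbbbaaaa" → no match
3. "baaaaabbbab" → no match
4. "a" → match
5 → no match
6 → no match
Total matched: 1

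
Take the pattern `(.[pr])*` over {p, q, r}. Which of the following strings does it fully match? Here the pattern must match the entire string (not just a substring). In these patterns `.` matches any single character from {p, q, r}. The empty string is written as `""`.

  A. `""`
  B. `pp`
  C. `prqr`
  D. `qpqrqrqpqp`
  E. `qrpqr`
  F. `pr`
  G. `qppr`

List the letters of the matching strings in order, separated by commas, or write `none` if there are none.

A → match
B → match
C → match
D → match
E → no match
F → match
G → match

A, B, C, D, F, G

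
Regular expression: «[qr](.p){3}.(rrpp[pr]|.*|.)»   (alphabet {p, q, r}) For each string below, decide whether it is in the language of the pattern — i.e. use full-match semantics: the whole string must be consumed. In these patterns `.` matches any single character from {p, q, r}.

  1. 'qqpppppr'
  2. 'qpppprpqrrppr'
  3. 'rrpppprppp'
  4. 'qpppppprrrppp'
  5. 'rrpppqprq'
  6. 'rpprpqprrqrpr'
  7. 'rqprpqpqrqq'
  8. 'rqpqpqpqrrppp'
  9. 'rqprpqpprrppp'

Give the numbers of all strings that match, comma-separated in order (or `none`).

1 → match
2 → match
3 → no match
4 → match
5 → match
6 → match
7 → match
8 → match
9 → match

1, 2, 4, 5, 6, 7, 8, 9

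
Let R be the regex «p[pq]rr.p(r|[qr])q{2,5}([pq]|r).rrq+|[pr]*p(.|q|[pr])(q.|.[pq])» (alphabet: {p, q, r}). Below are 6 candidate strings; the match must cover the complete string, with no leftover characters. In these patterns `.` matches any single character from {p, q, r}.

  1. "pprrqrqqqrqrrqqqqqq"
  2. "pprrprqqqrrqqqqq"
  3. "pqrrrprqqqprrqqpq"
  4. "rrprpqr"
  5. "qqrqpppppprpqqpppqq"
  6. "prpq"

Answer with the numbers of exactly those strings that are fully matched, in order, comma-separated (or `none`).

1 → no match
2 → no match
3 → no match
4 → no match
5 → no match
6 → match

6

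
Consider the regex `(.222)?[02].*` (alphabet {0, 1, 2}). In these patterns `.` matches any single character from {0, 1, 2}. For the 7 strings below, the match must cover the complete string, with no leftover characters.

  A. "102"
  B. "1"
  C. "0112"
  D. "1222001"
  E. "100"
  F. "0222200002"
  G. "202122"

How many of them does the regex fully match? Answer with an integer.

4

A → no match
B → no match
C → match
D → match
E → no match
F → match
G → match
Total matched: 4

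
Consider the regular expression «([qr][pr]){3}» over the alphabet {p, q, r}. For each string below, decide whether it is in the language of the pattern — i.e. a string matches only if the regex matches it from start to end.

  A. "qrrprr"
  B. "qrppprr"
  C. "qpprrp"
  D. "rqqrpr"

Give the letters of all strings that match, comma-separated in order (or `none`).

A

A → match
B → no match
C → no match
D → no match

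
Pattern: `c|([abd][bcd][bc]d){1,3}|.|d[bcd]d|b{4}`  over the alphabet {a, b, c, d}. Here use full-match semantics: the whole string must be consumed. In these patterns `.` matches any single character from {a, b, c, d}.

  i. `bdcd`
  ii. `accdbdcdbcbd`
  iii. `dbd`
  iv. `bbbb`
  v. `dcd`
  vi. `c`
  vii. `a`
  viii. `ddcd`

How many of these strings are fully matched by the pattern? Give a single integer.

i → match
ii → match
iii → match
iv → match
v → match
vi → match
vii → match
viii → match
Total matched: 8

8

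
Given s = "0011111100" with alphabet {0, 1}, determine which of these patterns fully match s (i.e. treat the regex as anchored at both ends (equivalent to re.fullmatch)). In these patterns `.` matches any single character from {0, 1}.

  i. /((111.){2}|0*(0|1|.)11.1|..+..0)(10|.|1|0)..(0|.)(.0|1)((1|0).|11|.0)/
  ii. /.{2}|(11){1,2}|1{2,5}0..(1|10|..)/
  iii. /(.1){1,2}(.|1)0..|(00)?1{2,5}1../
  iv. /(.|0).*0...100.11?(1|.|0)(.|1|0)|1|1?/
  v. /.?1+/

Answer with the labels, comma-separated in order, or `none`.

iii

i → no match
ii → no match
iii → match
iv → no match
v → no match — must end with "1"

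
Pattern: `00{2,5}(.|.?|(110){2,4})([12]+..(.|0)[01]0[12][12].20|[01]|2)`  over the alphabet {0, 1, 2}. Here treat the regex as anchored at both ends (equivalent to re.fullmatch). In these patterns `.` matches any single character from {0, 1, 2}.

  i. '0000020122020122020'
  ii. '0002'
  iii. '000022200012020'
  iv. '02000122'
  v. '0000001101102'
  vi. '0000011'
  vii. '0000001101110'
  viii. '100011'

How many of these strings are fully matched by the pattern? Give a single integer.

i → no match
ii → match
iii → match
iv → no match — must start with '00'
v → match
vi → match
vii → no match
viii → no match — must start with '00'
Total matched: 4

4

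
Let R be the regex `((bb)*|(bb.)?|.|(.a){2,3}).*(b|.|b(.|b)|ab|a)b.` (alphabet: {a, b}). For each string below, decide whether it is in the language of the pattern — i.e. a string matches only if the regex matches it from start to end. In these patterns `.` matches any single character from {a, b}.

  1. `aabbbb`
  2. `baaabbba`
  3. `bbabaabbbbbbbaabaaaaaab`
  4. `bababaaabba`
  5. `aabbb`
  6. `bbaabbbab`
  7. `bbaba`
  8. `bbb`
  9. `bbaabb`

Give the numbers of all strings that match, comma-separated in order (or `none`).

1, 2, 4, 5, 7, 8, 9

1 → match
2 → match
3 → no match
4 → match
5 → match
6 → no match
7 → match
8 → match
9 → match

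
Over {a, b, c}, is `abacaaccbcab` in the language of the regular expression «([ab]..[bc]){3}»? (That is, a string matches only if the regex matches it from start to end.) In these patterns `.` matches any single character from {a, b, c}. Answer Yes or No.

Yes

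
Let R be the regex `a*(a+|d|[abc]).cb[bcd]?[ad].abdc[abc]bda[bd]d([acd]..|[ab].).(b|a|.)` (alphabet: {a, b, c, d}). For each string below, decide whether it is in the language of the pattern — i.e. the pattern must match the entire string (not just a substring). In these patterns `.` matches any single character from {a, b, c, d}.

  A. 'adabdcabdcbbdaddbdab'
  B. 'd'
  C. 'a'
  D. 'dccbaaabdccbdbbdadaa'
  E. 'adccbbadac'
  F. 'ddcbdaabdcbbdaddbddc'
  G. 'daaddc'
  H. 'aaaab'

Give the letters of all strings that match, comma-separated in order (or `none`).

A → no match
B. 'd' → no match
C. 'a' → no match
D → no match
E. 'adccbbadac' → no match
F → match
G. 'daaddc' → no match
H. 'aaaab' → no match

F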